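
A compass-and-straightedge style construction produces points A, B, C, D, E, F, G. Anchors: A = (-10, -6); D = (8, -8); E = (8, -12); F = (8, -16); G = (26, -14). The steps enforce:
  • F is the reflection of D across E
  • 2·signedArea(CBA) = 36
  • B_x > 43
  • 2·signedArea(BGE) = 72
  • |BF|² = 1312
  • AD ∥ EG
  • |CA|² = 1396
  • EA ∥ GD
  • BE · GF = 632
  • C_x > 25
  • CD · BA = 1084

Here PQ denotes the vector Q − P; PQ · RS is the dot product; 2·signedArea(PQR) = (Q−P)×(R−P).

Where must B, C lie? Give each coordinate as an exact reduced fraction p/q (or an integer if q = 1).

B = (44, -20)
C = (26, -16)

1. B_x = 44  [BE · GF = 632 ∩ 2·signedArea(BGE) = 72]
2. B_y = -20  [BE · GF = 632 ∩ 2·signedArea(BGE) = 72]
   → B = (44, -20)
3. C_x = 26  [2·signedArea(CBA) = 36 ∩ CD · BA = 1084]
4. C_y = -16  [2·signedArea(CBA) = 36 ∩ CD · BA = 1084]
   → C = (26, -16)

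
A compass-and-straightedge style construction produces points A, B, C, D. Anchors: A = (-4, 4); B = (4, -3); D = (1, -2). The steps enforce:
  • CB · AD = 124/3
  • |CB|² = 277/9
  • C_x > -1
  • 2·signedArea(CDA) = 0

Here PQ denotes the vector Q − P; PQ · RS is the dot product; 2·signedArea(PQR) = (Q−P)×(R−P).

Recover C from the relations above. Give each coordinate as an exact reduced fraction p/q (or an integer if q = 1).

C = (-2/3, 0)

1. C_x = -2/3  [2·signedArea(CDA) = 0 ∩ CB · AD = 124/3]
2. C_y = 0  [2·signedArea(CDA) = 0 ∩ CB · AD = 124/3]
   → C = (-2/3, 0)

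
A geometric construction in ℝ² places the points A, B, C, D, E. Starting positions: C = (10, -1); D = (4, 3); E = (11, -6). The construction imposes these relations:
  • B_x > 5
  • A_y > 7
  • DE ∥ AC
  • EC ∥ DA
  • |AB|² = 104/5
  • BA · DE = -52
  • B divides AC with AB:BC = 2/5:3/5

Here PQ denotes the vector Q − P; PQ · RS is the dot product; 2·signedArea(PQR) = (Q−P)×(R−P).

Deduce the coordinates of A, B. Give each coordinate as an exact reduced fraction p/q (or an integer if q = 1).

1. A_x = 3  [DE ∥ AC ∩ EC ∥ DA]
2. A_y = 8  [DE ∥ AC ∩ EC ∥ DA]
   → A = (3, 8)
3. B_x = 29/5  [B divides AC with AB:BC = 2/5:3/5]
4. B_y = 22/5  [B divides AC with AB:BC = 2/5:3/5]
   → B = (29/5, 22/5)

A = (3, 8)
B = (29/5, 22/5)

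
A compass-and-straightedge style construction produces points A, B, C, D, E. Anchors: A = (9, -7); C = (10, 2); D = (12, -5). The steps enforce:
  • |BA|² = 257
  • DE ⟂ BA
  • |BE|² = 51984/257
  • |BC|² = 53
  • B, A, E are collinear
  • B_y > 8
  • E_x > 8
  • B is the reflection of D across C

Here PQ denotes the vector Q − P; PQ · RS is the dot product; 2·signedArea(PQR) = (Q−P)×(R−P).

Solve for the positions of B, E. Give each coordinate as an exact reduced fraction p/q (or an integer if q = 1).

1. B_x = 8  [B is the reflection of D across C]
2. B_y = 9  [B is the reflection of D across C]
   → B = (8, 9)
3. E_x = 2284/257  [B, A, E are collinear ∩ DE ⟂ BA]
4. E_y = -1335/257  [B, A, E are collinear ∩ DE ⟂ BA]
   → E = (2284/257, -1335/257)

B = (8, 9)
E = (2284/257, -1335/257)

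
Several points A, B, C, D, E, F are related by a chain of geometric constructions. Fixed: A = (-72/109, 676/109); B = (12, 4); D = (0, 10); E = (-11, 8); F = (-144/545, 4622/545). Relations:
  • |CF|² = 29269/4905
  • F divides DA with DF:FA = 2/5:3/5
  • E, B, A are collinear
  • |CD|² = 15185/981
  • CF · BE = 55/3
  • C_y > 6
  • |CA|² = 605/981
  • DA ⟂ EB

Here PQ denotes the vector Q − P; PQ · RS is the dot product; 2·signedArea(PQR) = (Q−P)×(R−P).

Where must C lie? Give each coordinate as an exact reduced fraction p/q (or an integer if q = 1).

1. C_x = 37/327  [line 23·x + -4·y + 65/3 = 0 ∩ |CA|² = 605/981]
2. C_y = 1984/327  [line 23·x + -4·y + 65/3 = 0 ∩ |CA|² = 605/981]
   → C = (37/327, 1984/327)

C = (37/327, 1984/327)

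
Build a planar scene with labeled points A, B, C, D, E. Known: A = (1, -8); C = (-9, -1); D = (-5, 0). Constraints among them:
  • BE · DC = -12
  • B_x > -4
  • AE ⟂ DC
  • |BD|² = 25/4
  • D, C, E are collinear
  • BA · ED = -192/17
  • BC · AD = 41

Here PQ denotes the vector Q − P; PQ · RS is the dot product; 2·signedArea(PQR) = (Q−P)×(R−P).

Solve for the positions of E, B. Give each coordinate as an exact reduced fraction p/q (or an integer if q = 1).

1. E_x = -21/17  [D, C, E are collinear ∩ AE ⟂ DC]
2. E_y = 16/17  [D, C, E are collinear ∩ AE ⟂ DC]
   → E = (-21/17, 16/17)
3. B_x = -7/2  [BE · DC = -12 ∩ BC · AD = 41]
4. B_y = -2  [BE · DC = -12 ∩ BC · AD = 41]
   → B = (-7/2, -2)

B = (-7/2, -2)
E = (-21/17, 16/17)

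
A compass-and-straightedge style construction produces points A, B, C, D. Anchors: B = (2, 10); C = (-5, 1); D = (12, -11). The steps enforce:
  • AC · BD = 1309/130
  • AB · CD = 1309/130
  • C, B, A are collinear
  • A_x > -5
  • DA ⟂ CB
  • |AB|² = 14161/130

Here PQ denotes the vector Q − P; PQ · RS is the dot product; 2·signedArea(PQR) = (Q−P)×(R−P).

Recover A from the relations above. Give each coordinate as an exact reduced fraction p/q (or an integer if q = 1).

1. A_x = -573/130  [C, B, A are collinear ∩ DA ⟂ CB]
2. A_y = 229/130  [C, B, A are collinear ∩ DA ⟂ CB]
   → A = (-573/130, 229/130)

A = (-573/130, 229/130)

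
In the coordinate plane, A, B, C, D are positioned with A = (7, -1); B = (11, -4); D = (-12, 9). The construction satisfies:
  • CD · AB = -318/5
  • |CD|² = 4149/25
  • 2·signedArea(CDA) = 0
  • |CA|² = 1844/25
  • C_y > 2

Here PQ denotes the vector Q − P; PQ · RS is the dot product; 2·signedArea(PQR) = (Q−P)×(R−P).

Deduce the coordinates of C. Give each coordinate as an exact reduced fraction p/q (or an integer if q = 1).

C = (-3/5, 3)

1. C_x = -3/5  [2·signedArea(CDA) = 0 ∩ CD · AB = -318/5]
2. C_y = 3  [2·signedArea(CDA) = 0 ∩ CD · AB = -318/5]
   → C = (-3/5, 3)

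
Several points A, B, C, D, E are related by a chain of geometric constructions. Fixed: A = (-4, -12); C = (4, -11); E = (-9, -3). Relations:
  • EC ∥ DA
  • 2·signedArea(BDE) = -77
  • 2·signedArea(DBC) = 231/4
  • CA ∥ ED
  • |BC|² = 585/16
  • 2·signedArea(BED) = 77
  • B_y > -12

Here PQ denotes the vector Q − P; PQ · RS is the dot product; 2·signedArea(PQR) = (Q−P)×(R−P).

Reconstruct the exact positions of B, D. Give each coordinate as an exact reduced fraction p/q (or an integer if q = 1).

1. D_x = -17  [EC ∥ DA ∩ CA ∥ ED]
2. D_y = -4  [EC ∥ DA ∩ CA ∥ ED]
   → D = (-17, -4)
3. B_x = -2  [2·signedArea(BED) = 77 ∩ 2·signedArea(DBC) = 231/4]
4. B_y = -47/4  [2·signedArea(BED) = 77 ∩ 2·signedArea(DBC) = 231/4]
   → B = (-2, -47/4)

B = (-2, -47/4)
D = (-17, -4)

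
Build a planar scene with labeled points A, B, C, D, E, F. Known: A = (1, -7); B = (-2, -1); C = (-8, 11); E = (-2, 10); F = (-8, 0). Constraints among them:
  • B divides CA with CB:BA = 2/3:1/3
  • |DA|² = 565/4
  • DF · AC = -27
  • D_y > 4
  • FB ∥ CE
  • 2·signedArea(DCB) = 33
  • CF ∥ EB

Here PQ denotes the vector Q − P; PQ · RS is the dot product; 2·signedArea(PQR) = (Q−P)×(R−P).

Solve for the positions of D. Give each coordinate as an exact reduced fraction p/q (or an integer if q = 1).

D = (-2, 9/2)

1. D_x = -2  [2·signedArea(DCB) = 33 ∩ DF · AC = -27]
2. D_y = 9/2  [2·signedArea(DCB) = 33 ∩ DF · AC = -27]
   → D = (-2, 9/2)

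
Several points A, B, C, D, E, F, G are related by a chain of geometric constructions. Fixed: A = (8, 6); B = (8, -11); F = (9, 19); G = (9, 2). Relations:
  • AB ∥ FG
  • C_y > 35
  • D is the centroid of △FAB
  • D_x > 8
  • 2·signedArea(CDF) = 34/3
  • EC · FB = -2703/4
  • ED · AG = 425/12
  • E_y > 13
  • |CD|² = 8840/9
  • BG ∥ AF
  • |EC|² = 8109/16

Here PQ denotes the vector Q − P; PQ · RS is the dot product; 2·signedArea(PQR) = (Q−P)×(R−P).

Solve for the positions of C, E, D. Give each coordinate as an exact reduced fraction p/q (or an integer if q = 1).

C = (9, 36)
D = (25/3, 14/3)
E = (33/4, 27/2)

1. D_x = 25/3  [D is the centroid of △FAB]
2. D_y = 14/3  [D is the centroid of △FAB]
   → D = (25/3, 14/3)
3. C_x = 9  [line -43/3·x + 2/3·y + 105 = 0 ∩ |CD|² = 8840/9]
4. C_y = 36  [line -43/3·x + 2/3·y + 105 = 0 ∩ |CD|² = 8840/9]
   → C = (9, 36)
5. E_x = 33/4  [EC · FB = -2703/4 ∩ ED · AG = 425/12]
6. E_y = 27/2  [EC · FB = -2703/4 ∩ ED · AG = 425/12]
   → E = (33/4, 27/2)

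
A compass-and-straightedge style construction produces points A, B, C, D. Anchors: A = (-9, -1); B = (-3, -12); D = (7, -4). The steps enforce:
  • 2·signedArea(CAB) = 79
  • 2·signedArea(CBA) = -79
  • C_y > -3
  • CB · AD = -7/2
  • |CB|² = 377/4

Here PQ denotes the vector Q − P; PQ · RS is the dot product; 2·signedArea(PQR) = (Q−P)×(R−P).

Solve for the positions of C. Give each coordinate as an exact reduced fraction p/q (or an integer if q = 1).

C = (-1, -5/2)

1. C_x = -1  [2·signedArea(CBA) = -79 ∩ CB · AD = -7/2]
2. C_y = -5/2  [2·signedArea(CBA) = -79 ∩ CB · AD = -7/2]
   → C = (-1, -5/2)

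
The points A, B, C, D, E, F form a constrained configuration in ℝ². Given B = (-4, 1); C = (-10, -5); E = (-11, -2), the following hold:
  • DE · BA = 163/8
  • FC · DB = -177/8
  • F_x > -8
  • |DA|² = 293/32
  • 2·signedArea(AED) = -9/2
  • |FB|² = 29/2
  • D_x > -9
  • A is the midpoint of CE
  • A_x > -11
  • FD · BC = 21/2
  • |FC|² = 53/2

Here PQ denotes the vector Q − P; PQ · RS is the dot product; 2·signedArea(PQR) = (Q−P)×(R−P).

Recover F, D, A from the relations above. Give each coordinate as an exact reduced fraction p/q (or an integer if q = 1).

1. A_x = -21/2  [A is the midpoint of CE]
2. A_y = -7/2  [A is the midpoint of CE]
   → A = (-21/2, -7/2)
3. D_x = -65/8  [DE · BA = 163/8 ∩ 2·signedArea(AED) = -9/2]
4. D_y = -13/8  [DE · BA = 163/8 ∩ 2·signedArea(AED) = -9/2]
   → D = (-65/8, -13/8)
5. F_x = -15/2  [FC · DB = -177/8 ∩ FD · BC = 21/2]
6. F_y = -1/2  [FC · DB = -177/8 ∩ FD · BC = 21/2]
   → F = (-15/2, -1/2)

A = (-21/2, -7/2)
D = (-65/8, -13/8)
F = (-15/2, -1/2)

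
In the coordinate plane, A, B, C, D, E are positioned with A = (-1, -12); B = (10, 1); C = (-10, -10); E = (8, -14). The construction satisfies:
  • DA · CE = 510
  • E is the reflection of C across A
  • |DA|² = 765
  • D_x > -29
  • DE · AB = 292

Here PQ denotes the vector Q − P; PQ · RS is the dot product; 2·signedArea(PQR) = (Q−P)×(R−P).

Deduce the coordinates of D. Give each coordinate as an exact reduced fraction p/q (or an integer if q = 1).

1. D_x = -28  [DA · CE = 510 ∩ DE · AB = 292]
2. D_y = -6  [DA · CE = 510 ∩ DE · AB = 292]
   → D = (-28, -6)

D = (-28, -6)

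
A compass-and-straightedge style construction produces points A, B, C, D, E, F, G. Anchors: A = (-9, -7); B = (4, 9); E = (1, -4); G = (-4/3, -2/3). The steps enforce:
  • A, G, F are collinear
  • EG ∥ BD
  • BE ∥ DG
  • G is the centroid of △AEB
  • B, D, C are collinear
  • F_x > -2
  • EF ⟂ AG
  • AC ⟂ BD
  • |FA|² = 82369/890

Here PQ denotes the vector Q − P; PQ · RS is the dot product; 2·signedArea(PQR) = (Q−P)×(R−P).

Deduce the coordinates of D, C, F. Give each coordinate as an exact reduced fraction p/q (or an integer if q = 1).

1. D_x = 5/3  [BE ∥ DG ∩ EG ∥ BD]
2. D_y = 37/3  [BE ∥ DG ∩ EG ∥ BD]
   → D = (5/3, 37/3)
3. C_x = 1079/149  [B, D, C are collinear ∩ AC ⟂ BD]
4. C_y = 651/149  [B, D, C are collinear ∩ AC ⟂ BD]
   → C = (1079/149, 651/149)
5. F_x = -1409/890  [A, G, F are collinear ∩ EF ⟂ AG]
6. F_y = -777/890  [A, G, F are collinear ∩ EF ⟂ AG]
   → F = (-1409/890, -777/890)

C = (1079/149, 651/149)
D = (5/3, 37/3)
F = (-1409/890, -777/890)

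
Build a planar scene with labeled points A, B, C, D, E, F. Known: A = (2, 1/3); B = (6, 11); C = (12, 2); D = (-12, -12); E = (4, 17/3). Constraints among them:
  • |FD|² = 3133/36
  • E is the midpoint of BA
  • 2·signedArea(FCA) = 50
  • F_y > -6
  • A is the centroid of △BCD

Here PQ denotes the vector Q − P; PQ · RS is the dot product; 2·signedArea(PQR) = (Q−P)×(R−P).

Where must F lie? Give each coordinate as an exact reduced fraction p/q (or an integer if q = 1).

F = (-5, -35/6)

1. F_x = -5  [line 5/3·x + -10·y + -50 = 0 ∩ |FD|² = 3133/36]
2. F_y = -35/6  [line 5/3·x + -10·y + -50 = 0 ∩ |FD|² = 3133/36]
   → F = (-5, -35/6)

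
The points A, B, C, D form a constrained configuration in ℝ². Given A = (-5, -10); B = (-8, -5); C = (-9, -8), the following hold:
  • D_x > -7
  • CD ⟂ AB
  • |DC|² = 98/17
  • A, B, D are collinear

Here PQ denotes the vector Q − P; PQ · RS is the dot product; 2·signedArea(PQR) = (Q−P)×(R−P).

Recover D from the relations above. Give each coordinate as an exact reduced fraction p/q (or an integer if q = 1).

D = (-118/17, -115/17)

1. D_x = -118/17  [A, B, D are collinear ∩ CD ⟂ AB]
2. D_y = -115/17  [A, B, D are collinear ∩ CD ⟂ AB]
   → D = (-118/17, -115/17)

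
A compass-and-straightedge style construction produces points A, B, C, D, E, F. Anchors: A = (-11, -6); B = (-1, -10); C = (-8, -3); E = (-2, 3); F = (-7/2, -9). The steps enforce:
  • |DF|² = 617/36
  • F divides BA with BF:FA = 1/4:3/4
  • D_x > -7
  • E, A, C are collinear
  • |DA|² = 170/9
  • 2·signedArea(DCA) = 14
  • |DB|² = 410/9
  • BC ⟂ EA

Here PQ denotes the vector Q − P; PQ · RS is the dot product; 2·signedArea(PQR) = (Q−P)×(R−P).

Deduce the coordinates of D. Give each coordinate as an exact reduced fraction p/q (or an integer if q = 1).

D = (-20/3, -19/3)

1. D_x = -20/3  [line 3·x + -3·y + 1 = 0 ∩ |DA|² = 170/9]
2. D_y = -19/3  [line 3·x + -3·y + 1 = 0 ∩ |DA|² = 170/9]
   → D = (-20/3, -19/3)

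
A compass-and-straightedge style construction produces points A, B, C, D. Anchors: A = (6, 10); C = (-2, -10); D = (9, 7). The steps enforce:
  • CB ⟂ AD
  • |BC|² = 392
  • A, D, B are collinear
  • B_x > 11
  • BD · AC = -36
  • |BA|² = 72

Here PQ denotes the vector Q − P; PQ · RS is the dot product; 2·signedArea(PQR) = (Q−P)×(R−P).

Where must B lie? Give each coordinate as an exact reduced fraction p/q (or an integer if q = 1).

B = (12, 4)

1. B_x = 12  [A, D, B are collinear ∩ CB ⟂ AD]
2. B_y = 4  [A, D, B are collinear ∩ CB ⟂ AD]
   → B = (12, 4)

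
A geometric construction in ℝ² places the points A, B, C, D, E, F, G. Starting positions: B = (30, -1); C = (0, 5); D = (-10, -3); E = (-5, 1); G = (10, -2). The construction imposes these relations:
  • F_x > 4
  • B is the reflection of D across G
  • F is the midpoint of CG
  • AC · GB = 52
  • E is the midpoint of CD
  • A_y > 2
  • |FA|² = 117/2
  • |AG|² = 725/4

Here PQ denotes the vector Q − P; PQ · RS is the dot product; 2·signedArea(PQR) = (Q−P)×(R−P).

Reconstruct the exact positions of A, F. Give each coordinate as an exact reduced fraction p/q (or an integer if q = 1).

A = (-5/2, 3)
F = (5, 3/2)

1. A_x = -5/2  [line -20·x + -1·y + -47 = 0 ∩ |AG|² = 725/4]
2. A_y = 3  [line -20·x + -1·y + -47 = 0 ∩ |AG|² = 725/4]
   → A = (-5/2, 3)
3. F_x = 5  [F is the midpoint of CG]
4. F_y = 3/2  [F is the midpoint of CG]
   → F = (5, 3/2)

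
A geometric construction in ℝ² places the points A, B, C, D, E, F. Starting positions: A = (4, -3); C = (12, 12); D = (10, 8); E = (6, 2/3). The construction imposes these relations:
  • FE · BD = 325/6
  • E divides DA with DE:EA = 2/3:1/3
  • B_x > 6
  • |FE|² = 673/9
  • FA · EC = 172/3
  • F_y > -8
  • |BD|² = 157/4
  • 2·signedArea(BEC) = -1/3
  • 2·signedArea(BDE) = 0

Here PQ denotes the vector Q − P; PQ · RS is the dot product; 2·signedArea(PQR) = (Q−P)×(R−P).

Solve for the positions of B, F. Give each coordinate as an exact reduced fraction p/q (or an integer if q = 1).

1. B_x = 7  [2·signedArea(BDE) = 0 ∩ 2·signedArea(BEC) = -1/3]
2. B_y = 5/2  [2·signedArea(BDE) = 0 ∩ 2·signedArea(BEC) = -1/3]
   → B = (7, 5/2)
3. F_x = 2  [FA · EC = 172/3 ∩ FE · BD = 325/6]
4. F_y = -7  [FA · EC = 172/3 ∩ FE · BD = 325/6]
   → F = (2, -7)

B = (7, 5/2)
F = (2, -7)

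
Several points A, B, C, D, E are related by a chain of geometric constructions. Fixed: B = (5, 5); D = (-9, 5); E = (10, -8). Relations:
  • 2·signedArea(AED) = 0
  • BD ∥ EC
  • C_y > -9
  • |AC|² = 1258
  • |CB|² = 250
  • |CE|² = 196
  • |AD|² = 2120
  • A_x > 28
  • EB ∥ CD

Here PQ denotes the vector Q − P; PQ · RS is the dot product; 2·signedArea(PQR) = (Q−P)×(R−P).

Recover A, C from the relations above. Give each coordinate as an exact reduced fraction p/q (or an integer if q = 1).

1. A_x = 29  [line -13·x + -19·y + -22 = 0 ∩ |AD|² = 2120]
2. A_y = -21  [line -13·x + -19·y + -22 = 0 ∩ |AD|² = 2120]
   → A = (29, -21)
3. C_x = -4  [EB ∥ CD ∩ BD ∥ EC]
4. C_y = -8  [EB ∥ CD ∩ BD ∥ EC]
   → C = (-4, -8)

A = (29, -21)
C = (-4, -8)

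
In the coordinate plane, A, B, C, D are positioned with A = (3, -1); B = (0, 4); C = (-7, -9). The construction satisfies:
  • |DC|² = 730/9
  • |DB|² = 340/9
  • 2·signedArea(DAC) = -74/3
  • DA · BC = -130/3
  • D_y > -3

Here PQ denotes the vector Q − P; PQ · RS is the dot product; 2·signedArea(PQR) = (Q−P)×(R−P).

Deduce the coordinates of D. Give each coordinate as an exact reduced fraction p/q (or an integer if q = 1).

1. D_x = -4/3  [DA · BC = -130/3 ∩ 2·signedArea(DAC) = -74/3]
2. D_y = -2  [DA · BC = -130/3 ∩ 2·signedArea(DAC) = -74/3]
   → D = (-4/3, -2)

D = (-4/3, -2)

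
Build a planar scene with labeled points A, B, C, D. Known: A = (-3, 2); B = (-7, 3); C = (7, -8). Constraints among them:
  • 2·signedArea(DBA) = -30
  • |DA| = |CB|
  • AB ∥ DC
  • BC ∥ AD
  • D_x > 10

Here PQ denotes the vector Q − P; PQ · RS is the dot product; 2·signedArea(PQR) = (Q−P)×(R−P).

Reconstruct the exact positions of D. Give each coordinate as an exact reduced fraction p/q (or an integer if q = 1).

1. D_x = 11  [AB ∥ DC ∩ BC ∥ AD]
2. D_y = -9  [AB ∥ DC ∩ BC ∥ AD]
   → D = (11, -9)

D = (11, -9)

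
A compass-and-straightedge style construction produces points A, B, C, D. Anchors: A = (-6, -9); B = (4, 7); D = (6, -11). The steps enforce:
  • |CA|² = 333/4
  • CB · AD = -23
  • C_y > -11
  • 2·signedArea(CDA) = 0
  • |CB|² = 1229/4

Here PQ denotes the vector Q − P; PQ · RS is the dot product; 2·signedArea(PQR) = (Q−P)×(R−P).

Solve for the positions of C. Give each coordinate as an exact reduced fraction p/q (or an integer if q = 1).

1. C_x = 3  [2·signedArea(CDA) = 0 ∩ CB · AD = -23]
2. C_y = -21/2  [2·signedArea(CDA) = 0 ∩ CB · AD = -23]
   → C = (3, -21/2)

C = (3, -21/2)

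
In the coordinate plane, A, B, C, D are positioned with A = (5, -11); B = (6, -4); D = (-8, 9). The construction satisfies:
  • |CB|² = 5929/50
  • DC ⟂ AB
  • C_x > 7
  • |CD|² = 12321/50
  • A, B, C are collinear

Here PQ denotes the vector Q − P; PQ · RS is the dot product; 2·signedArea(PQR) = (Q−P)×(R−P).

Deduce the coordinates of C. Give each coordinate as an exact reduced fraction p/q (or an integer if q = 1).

C = (377/50, 339/50)

1. C_x = 377/50  [A, B, C are collinear ∩ DC ⟂ AB]
2. C_y = 339/50  [A, B, C are collinear ∩ DC ⟂ AB]
   → C = (377/50, 339/50)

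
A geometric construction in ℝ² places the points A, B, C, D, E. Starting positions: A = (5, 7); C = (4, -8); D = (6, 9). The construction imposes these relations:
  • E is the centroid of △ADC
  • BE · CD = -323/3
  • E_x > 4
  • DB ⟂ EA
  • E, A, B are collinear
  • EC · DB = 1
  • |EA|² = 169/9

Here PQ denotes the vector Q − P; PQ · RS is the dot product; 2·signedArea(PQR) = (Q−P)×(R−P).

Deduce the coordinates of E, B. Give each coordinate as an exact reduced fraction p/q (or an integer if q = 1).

1. E_x = 5  [E is the centroid of △ADC]
2. E_y = 8/3  [E is the centroid of △ADC]
   → E = (5, 8/3)
3. B_x = 5  [E, A, B are collinear ∩ DB ⟂ EA]
4. B_y = 9  [E, A, B are collinear ∩ DB ⟂ EA]
   → B = (5, 9)

B = (5, 9)
E = (5, 8/3)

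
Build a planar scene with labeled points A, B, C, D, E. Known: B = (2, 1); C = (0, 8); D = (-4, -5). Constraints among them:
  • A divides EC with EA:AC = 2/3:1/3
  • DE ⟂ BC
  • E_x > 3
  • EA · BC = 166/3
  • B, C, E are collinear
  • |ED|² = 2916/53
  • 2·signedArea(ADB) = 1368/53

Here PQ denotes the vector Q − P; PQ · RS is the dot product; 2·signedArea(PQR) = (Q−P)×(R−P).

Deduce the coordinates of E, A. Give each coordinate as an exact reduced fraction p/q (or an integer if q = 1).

1. E_x = 166/53  [B, C, E are collinear ∩ DE ⟂ BC]
2. E_y = -157/53  [B, C, E are collinear ∩ DE ⟂ BC]
   → E = (166/53, -157/53)
3. A_x = 166/159  [A divides EC with EA:AC = 2/3:1/3]
4. A_y = 691/159  [A divides EC with EA:AC = 2/3:1/3]
   → A = (166/159, 691/159)

A = (166/159, 691/159)
E = (166/53, -157/53)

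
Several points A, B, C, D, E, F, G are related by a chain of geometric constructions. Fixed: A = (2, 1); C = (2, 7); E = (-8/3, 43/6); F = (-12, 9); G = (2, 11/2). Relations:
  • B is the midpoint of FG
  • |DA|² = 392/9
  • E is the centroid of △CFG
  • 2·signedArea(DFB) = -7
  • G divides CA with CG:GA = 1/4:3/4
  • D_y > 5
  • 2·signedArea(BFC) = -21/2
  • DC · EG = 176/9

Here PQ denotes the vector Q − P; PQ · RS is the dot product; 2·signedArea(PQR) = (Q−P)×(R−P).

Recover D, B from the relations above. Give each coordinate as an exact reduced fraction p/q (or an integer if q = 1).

1. D_x = -8/3  [line -14/3·x + 5/3·y + -197/9 = 0 ∩ |DA|² = 392/9]
2. D_y = 17/3  [line -14/3·x + 5/3·y + -197/9 = 0 ∩ |DA|² = 392/9]
   → D = (-8/3, 17/3)
3. B_x = -5  [B is the midpoint of FG]
4. B_y = 29/4  [B is the midpoint of FG]
   → B = (-5, 29/4)

B = (-5, 29/4)
D = (-8/3, 17/3)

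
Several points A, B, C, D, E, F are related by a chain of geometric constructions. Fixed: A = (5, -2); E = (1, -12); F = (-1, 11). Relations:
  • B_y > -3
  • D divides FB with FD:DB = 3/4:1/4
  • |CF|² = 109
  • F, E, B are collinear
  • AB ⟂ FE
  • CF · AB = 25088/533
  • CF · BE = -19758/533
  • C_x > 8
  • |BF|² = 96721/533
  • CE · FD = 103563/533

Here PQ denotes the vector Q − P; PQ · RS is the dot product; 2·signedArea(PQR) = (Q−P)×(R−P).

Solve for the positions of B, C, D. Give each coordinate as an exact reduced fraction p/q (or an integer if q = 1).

1. B_x = 89/533  [F, E, B are collinear ∩ AB ⟂ FE]
2. B_y = -1290/533  [F, E, B are collinear ∩ AB ⟂ FE]
   → B = (89/533, -1290/533)
3. C_x = 9  [CF · BE = -19758/533 ∩ CF · AB = 25088/533]
4. C_y = 8  [CF · BE = -19758/533 ∩ CF · AB = 25088/533]
   → C = (9, 8)
5. D_x = -133/1066  [D divides FB with FD:DB = 3/4:1/4]
6. D_y = 1993/2132  [D divides FB with FD:DB = 3/4:1/4]
   → D = (-133/1066, 1993/2132)

B = (89/533, -1290/533)
C = (9, 8)
D = (-133/1066, 1993/2132)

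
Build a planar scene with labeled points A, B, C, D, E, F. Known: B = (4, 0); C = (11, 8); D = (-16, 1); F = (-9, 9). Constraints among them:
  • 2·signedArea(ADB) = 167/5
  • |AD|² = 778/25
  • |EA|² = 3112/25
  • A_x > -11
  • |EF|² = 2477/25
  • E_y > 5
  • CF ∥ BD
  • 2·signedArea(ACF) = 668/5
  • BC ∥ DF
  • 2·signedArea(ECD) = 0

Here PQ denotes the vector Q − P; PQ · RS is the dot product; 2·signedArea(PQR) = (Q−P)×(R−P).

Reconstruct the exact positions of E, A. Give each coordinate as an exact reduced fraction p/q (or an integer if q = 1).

A = (-53/5, 12/5)
E = (1/5, 26/5)

1. E_x = 1/5  [line 7·x + -27·y + 139 = 0 ∩ |EF|² = 2477/25]
2. E_y = 26/5  [line 7·x + -27·y + 139 = 0 ∩ |EF|² = 2477/25]
   → E = (1/5, 26/5)
3. A_x = -53/5  [line -1·x + -20·y + 187/5 = 0 ∩ |AD|² = 778/25]
4. A_y = 12/5  [line -1·x + -20·y + 187/5 = 0 ∩ |AD|² = 778/25]
   → A = (-53/5, 12/5)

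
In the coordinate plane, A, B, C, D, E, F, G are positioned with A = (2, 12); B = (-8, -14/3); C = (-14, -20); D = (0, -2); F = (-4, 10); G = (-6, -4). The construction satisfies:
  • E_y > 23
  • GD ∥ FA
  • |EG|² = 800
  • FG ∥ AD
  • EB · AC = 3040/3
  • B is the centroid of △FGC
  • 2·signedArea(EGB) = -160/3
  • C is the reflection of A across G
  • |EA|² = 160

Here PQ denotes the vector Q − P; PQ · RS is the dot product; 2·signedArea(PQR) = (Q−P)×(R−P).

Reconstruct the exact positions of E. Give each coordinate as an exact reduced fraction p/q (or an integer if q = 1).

1. E_x = -2  [EB · AC = 3040/3 ∩ 2·signedArea(EGB) = -160/3]
2. E_y = 24  [EB · AC = 3040/3 ∩ 2·signedArea(EGB) = -160/3]
   → E = (-2, 24)

E = (-2, 24)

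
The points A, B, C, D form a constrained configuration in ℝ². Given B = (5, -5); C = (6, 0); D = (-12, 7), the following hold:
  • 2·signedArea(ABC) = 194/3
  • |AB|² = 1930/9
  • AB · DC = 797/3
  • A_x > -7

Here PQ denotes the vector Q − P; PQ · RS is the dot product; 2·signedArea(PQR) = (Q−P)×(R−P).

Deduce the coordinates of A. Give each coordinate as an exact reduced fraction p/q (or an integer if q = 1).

A = (-6, 14/3)

1. A_x = -6  [2·signedArea(ABC) = 194/3 ∩ AB · DC = 797/3]
2. A_y = 14/3  [2·signedArea(ABC) = 194/3 ∩ AB · DC = 797/3]
   → A = (-6, 14/3)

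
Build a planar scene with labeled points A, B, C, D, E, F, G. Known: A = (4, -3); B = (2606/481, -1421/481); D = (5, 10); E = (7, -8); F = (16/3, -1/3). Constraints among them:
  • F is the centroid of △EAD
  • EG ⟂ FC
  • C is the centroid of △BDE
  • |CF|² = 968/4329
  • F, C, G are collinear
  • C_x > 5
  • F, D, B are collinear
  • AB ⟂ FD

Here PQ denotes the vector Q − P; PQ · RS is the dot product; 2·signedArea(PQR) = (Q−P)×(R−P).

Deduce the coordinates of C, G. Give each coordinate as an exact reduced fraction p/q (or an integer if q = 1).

C = (8378/1443, -153/481)
G = (9742/1443, -415/1443)

1. C_x = 8378/1443  [C is the centroid of △BDE]
2. C_y = -153/481  [C is the centroid of △BDE]
   → C = (8378/1443, -153/481)
3. G_x = 9742/1443  [F, C, G are collinear ∩ EG ⟂ FC]
4. G_y = -415/1443  [F, C, G are collinear ∩ EG ⟂ FC]
   → G = (9742/1443, -415/1443)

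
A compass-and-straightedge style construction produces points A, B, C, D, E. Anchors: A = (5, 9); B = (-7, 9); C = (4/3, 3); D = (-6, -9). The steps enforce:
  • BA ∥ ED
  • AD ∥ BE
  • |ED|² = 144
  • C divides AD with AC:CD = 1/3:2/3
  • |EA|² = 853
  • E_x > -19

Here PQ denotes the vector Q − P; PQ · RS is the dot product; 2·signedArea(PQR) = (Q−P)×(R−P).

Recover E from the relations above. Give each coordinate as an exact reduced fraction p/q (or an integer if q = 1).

1. E_x = -18  [BA ∥ ED ∩ AD ∥ BE]
2. E_y = -9  [BA ∥ ED ∩ AD ∥ BE]
   → E = (-18, -9)

E = (-18, -9)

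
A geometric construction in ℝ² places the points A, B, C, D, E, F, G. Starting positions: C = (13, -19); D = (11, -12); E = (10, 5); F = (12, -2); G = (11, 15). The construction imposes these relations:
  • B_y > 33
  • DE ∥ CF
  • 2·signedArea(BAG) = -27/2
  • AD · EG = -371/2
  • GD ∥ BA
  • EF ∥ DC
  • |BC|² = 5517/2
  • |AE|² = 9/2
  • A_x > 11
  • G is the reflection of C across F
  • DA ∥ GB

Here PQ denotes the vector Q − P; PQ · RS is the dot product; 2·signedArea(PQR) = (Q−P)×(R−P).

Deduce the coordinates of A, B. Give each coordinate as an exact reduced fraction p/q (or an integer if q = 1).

A = (23/2, 13/2)
B = (23/2, 67/2)

1. A_x = 23/2  [line -1·x + -10·y + 153/2 = 0 ∩ |AE|² = 9/2]
2. A_y = 13/2  [line -1·x + -10·y + 153/2 = 0 ∩ |AE|² = 9/2]
   → A = (23/2, 13/2)
3. B_x = 23/2  [GD ∥ BA ∩ DA ∥ GB]
4. B_y = 67/2  [GD ∥ BA ∩ DA ∥ GB]
   → B = (23/2, 67/2)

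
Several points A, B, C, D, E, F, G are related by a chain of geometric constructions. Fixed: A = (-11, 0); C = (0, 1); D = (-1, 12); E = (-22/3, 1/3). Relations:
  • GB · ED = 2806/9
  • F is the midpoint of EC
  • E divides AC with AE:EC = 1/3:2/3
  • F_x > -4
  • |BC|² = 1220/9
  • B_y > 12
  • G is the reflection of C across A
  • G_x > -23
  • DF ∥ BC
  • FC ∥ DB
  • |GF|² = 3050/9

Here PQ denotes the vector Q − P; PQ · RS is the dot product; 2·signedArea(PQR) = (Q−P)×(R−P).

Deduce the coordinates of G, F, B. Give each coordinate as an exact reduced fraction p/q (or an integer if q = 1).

B = (8/3, 37/3)
F = (-11/3, 2/3)
G = (-22, -1)

1. G_x = -22  [G is the reflection of C across A]
2. G_y = -1  [G is the reflection of C across A]
   → G = (-22, -1)
3. F_x = -11/3  [F is the midpoint of EC]
4. F_y = 2/3  [F is the midpoint of EC]
   → F = (-11/3, 2/3)
5. B_x = 8/3  [DF ∥ BC ∩ FC ∥ DB]
6. B_y = 37/3  [DF ∥ BC ∩ FC ∥ DB]
   → B = (8/3, 37/3)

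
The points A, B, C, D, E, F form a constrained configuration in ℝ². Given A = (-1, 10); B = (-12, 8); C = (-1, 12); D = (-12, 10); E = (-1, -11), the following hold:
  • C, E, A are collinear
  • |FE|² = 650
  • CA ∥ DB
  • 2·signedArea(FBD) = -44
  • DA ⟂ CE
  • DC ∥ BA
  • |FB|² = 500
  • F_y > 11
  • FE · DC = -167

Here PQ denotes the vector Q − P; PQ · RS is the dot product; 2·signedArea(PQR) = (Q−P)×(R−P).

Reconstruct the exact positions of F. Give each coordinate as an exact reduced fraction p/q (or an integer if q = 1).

F = (10, 12)

1. F_x = 10  [FE · DC = -167 ∩ 2·signedArea(FBD) = -44]
2. F_y = 12  [FE · DC = -167 ∩ 2·signedArea(FBD) = -44]
   → F = (10, 12)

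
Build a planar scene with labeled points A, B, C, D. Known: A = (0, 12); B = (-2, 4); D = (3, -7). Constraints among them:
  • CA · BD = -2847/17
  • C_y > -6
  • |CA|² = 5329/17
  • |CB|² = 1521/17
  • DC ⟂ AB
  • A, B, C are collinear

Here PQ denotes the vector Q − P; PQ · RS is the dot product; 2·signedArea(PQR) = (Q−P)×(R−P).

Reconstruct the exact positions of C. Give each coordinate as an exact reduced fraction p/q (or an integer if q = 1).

1. C_x = -73/17  [A, B, C are collinear ∩ DC ⟂ AB]
2. C_y = -88/17  [A, B, C are collinear ∩ DC ⟂ AB]
   → C = (-73/17, -88/17)

C = (-73/17, -88/17)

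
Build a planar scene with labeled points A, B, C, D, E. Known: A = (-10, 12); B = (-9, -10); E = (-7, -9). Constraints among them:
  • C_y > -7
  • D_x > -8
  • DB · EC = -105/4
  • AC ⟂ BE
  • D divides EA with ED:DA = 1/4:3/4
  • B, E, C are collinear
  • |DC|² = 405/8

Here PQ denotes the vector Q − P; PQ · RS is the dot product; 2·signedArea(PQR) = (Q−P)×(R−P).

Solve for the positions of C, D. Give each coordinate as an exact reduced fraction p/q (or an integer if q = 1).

1. C_x = -1  [B, E, C are collinear ∩ AC ⟂ BE]
2. C_y = -6  [B, E, C are collinear ∩ AC ⟂ BE]
   → C = (-1, -6)
3. D_x = -31/4  [D divides EA with ED:DA = 1/4:3/4]
4. D_y = -15/4  [D divides EA with ED:DA = 1/4:3/4]
   → D = (-31/4, -15/4)

C = (-1, -6)
D = (-31/4, -15/4)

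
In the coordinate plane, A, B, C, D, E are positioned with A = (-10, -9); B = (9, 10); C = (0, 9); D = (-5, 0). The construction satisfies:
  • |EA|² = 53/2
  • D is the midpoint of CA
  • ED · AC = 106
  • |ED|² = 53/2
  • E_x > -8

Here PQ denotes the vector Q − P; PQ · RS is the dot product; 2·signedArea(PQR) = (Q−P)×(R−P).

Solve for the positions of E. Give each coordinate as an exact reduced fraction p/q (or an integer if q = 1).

1. E_x = -15/2  [line -10·x + -18·y + -156 = 0 ∩ |EA|² = 53/2]
2. E_y = -9/2  [line -10·x + -18·y + -156 = 0 ∩ |EA|² = 53/2]
   → E = (-15/2, -9/2)

E = (-15/2, -9/2)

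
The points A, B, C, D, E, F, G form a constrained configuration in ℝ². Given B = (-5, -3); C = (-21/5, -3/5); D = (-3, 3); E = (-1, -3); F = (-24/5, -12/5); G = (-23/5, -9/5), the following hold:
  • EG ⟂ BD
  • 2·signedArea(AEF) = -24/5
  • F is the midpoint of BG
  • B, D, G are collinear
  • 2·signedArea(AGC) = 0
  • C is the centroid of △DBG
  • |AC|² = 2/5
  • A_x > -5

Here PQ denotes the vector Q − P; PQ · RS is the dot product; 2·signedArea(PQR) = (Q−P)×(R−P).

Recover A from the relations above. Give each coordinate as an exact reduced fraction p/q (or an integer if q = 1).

A = (-22/5, -6/5)

1. A_x = -22/5  [2·signedArea(AGC) = 0 ∩ 2·signedArea(AEF) = -24/5]
2. A_y = -6/5  [2·signedArea(AGC) = 0 ∩ 2·signedArea(AEF) = -24/5]
   → A = (-22/5, -6/5)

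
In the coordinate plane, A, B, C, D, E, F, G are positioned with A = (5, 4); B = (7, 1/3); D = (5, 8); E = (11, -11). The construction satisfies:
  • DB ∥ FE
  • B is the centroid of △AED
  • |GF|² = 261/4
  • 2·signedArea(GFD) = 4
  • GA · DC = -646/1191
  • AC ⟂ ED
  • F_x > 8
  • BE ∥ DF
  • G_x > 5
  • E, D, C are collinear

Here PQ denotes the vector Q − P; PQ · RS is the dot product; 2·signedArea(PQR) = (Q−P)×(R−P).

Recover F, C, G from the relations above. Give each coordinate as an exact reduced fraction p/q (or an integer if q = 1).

1. F_x = 9  [DB ∥ FE ∩ BE ∥ DF]
2. F_y = -10/3  [DB ∥ FE ∩ BE ∥ DF]
   → F = (9, -10/3)
3. C_x = 2441/397  [E, D, C are collinear ∩ AC ⟂ ED]
4. C_y = 1732/397  [E, D, C are collinear ∩ AC ⟂ ED]
   → C = (2441/397, 1732/397)
5. G_x = 6  [GA · DC = -646/1191 ∩ 2·signedArea(GFD) = 4]
6. G_y = 25/6  [GA · DC = -646/1191 ∩ 2·signedArea(GFD) = 4]
   → G = (6, 25/6)

C = (2441/397, 1732/397)
F = (9, -10/3)
G = (6, 25/6)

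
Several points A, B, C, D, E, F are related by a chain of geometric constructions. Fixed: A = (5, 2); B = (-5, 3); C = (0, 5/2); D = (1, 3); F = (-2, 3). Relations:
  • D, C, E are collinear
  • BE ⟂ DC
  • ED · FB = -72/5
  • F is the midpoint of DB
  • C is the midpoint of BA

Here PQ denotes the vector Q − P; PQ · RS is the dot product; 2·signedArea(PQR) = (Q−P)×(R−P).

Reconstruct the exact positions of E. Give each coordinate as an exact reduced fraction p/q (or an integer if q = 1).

E = (-19/5, 3/5)

1. E_x = -19/5  [D, C, E are collinear ∩ BE ⟂ DC]
2. E_y = 3/5  [D, C, E are collinear ∩ BE ⟂ DC]
   → E = (-19/5, 3/5)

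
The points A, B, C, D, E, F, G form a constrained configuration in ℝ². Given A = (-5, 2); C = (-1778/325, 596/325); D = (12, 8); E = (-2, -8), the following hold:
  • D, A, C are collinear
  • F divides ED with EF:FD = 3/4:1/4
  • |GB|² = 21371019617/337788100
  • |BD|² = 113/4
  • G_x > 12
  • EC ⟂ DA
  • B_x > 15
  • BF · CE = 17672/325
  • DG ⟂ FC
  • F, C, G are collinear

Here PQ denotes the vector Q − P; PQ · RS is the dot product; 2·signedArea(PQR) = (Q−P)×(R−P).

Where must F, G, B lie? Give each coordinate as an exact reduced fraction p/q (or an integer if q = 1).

B = (31/2, 12)
F = (17/2, 4)
G = (1057569868/84447025, 390469124/84447025)

1. F_x = 17/2  [F divides ED with EF:FD = 3/4:1/4]
2. F_y = 4  [F divides ED with EF:FD = 3/4:1/4]
   → F = (17/2, 4)
3. G_x = 1057569868/84447025  [F, C, G are collinear ∩ DG ⟂ FC]
4. G_y = 390469124/84447025  [F, C, G are collinear ∩ DG ⟂ FC]
   → G = (1057569868/84447025, 390469124/84447025)
5. B_x = 31/2  [line -1128/325·x + 3196/325·y + -20868/325 = 0 ∩ |BD|² = 113/4]
6. B_y = 12  [line -1128/325·x + 3196/325·y + -20868/325 = 0 ∩ |BD|² = 113/4]
   → B = (31/2, 12)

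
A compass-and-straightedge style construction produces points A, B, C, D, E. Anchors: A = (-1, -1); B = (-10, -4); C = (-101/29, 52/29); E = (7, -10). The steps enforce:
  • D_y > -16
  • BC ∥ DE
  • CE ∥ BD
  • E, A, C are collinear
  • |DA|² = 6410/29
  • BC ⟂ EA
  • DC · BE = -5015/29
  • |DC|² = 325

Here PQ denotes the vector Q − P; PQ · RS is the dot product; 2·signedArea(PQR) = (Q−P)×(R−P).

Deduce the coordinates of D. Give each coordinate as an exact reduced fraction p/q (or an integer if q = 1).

D = (14/29, -458/29)

1. D_x = 14/29  [BC ∥ DE ∩ CE ∥ BD]
2. D_y = -458/29  [BC ∥ DE ∩ CE ∥ BD]
   → D = (14/29, -458/29)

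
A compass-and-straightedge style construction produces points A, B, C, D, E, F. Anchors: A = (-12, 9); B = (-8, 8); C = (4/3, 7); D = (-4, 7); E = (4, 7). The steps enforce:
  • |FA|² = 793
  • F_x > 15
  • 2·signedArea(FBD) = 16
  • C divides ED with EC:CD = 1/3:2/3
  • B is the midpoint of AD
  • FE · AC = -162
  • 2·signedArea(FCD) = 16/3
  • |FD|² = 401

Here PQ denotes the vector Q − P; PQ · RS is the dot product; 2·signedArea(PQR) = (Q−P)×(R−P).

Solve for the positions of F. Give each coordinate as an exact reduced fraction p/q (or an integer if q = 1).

F = (16, 6)

1. F_x = 16  [2·signedArea(FCD) = 16/3 ∩ 2·signedArea(FBD) = 16]
2. F_y = 6  [2·signedArea(FCD) = 16/3 ∩ 2·signedArea(FBD) = 16]
   → F = (16, 6)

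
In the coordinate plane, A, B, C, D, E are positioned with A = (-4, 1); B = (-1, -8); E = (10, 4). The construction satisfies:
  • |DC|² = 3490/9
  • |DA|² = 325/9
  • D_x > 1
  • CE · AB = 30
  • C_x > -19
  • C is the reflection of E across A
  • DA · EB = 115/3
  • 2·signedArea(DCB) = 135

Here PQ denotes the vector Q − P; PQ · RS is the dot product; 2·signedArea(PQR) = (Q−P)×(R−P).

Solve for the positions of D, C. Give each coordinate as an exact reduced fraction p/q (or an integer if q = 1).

1. D_x = 5/3  [line 11·x + 12·y + -19/3 = 0 ∩ |DA|² = 325/9]
2. D_y = -1  [line 11·x + 12·y + -19/3 = 0 ∩ |DA|² = 325/9]
   → D = (5/3, -1)
3. C_x = -18  [C is the reflection of E across A]
4. C_y = -2  [C is the reflection of E across A]
   → C = (-18, -2)

C = (-18, -2)
D = (5/3, -1)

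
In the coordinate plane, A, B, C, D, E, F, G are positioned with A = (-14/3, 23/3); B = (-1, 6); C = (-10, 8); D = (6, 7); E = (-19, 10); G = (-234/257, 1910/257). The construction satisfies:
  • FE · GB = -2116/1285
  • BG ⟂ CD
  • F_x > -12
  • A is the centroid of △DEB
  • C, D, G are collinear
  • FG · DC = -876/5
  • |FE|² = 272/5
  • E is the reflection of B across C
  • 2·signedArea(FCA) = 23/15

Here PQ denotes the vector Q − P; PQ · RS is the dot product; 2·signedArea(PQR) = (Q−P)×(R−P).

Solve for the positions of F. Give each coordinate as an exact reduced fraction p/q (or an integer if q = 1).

1. F_x = -59/5  [2·signedArea(FCA) = 23/15 ∩ FG · DC = -876/5]
2. F_y = 42/5  [2·signedArea(FCA) = 23/15 ∩ FG · DC = -876/5]
   → F = (-59/5, 42/5)

F = (-59/5, 42/5)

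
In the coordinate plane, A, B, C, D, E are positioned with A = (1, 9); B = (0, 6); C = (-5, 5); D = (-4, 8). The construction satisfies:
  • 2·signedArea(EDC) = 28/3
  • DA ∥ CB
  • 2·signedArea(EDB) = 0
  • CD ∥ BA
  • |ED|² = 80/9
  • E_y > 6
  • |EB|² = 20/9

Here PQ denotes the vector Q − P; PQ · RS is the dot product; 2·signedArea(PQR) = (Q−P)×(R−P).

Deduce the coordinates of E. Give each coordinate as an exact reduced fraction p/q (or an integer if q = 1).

E = (-4/3, 20/3)

1. E_x = -4/3  [2·signedArea(EDB) = 0 ∩ 2·signedArea(EDC) = 28/3]
2. E_y = 20/3  [2·signedArea(EDB) = 0 ∩ 2·signedArea(EDC) = 28/3]
   → E = (-4/3, 20/3)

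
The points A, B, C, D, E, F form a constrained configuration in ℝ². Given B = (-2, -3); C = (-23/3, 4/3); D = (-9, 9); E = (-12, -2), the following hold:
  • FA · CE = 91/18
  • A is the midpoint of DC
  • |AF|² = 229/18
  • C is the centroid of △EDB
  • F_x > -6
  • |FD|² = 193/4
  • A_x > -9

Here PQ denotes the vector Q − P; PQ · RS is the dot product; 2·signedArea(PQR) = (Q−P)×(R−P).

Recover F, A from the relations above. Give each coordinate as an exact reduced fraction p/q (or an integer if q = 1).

A = (-25/3, 31/6)
F = (-11/2, 3)

1. A_x = -25/3  [A is the midpoint of DC]
2. A_y = 31/6  [A is the midpoint of DC]
   → A = (-25/3, 31/6)
3. F_x = -11/2  [line 13/3·x + 10/3·y + 83/6 = 0 ∩ |FD|² = 193/4]
4. F_y = 3  [line 13/3·x + 10/3·y + 83/6 = 0 ∩ |FD|² = 193/4]
   → F = (-11/2, 3)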